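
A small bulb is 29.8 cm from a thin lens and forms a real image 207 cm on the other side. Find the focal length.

f = 26.0 cm (converging)

Real image ⇒ d_i = +207 cm.
1/f = 1/d_o + 1/d_i = 1/(29.8) + 1/(207) = 0.03839, so f = 26.0 cm.
Since f is positive, the thin lens is converging.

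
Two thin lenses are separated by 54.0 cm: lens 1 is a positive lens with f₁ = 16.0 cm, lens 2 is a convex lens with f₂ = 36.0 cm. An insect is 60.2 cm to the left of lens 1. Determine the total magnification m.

Lens 1: 1/d_i1 = 1/(16.0) − 1/(60.2) = 0.04589, so d_i1 = 21.79 cm; m₁ = −d_i1/d_o1 = -0.3620.
d_o2 = 54.0 − (21.79) = 32.21 cm.
Lens 2: 1/d_i2 = 1/(36.0) − 1/(32.21) = -0.003268, so d_i2 = -306.0 cm; m₂ = −d_i2/d_o2 = +9.499.
m = m₁·m₂ = (-0.3620)(+9.499) = -3.44.

m = -3.44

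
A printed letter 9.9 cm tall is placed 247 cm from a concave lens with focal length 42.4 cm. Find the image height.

1.45 cm

For a concave lens, f = -42.4 cm.
1/d_i = 1/f − 1/d_o = 1/(-42.40) − 1/(247) = -0.02763, so d_i = -36.19 cm.
m = −d_i/d_o = +0.1465.
|h_i| = |m|·h_o = 0.1465 × 9.9 = 1.45 cm. The image is virtual, upright and reduced, on the same side as the object.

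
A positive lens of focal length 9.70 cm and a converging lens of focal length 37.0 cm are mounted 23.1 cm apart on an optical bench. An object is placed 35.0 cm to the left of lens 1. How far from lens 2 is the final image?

Lens 1: 1/d_i1 = 1/f₁ − 1/d_o1 = 1/(9.70) − 1/(35.0) = 0.07452, so d_i1 = 13.42 cm.
The intermediate image is 13.42 cm to the right of lens 1, which is 23.1 − (13.42) = 9.680 cm to the left of lens 2, so d_o2 = +9.680 cm.
Lens 2: 1/d_i2 = 1/f₂ − 1/d_o2 = 1/(37.0) − 1/(9.680) = -0.07628, so d_i2 = -13.1 cm.
The final image is virtual, 13.1 cm to the left of lens 2 (overall magnification ≈ -0.52).

13.1 cm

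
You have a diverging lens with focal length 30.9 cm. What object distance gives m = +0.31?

68.8 cm

For a diverging lens, f = -30.9 cm.
m = −d_i/d_o ⇒ d_i = −m·d_o.
1/f = 1/d_o + 1/d_i = 1/d_o − 1/(m·d_o) = (1 − 1/m)/d_o, so d_o = f(1 − 1/m) = (-30.90)(1 − 1/(+0.31)) = 68.8 cm.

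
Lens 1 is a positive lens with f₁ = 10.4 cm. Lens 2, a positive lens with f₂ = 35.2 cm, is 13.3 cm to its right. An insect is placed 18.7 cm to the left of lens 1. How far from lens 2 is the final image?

7.87 cm

Lens 1: 1/d_i1 = 1/f₁ − 1/d_o1 = 1/(10.4) − 1/(18.7) = 0.04268, so d_i1 = 23.43 cm.
The intermediate image is 23.43 cm to the right of lens 1, which lies 10.13 cm to the right of lens 2 — a virtual object — so d_o2 = −10.13 cm.
Lens 2: 1/d_i2 = 1/f₂ − 1/d_o2 = 1/(35.2) − 1/(-10.13) = 0.1271, so d_i2 = 7.87 cm.
The final image is real, 7.87 cm to the right of lens 2 (overall magnification ≈ -0.97).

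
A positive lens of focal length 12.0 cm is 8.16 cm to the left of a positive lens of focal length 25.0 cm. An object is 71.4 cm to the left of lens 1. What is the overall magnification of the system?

Lens 1: 1/d_i1 = 1/(12.0) − 1/(71.4) = 0.06933, so d_i1 = 14.42 cm; m₁ = −d_i1/d_o1 = -0.2020.
d_o2 = 8.16 − (14.42) = -6.260 cm (virtual object).
Lens 2: 1/d_i2 = 1/(25.0) − 1/(-6.260) = 0.1997, so d_i2 = 5.006 cm; m₂ = −d_i2/d_o2 = +0.7997.
m = m₁·m₂ = (-0.2020)(+0.7997) = -0.162.

m = -0.162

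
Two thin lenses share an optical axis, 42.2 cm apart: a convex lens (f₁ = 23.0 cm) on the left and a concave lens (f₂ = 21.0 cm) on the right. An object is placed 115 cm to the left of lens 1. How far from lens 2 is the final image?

Lens 1: 1/d_i1 = 1/f₁ − 1/d_o1 = 1/(23.0) − 1/(115) = 0.03478, so d_i1 = 28.75 cm.
The intermediate image is 28.75 cm to the right of lens 1, which is 42.2 − (28.75) = 13.45 cm to the left of lens 2, so d_o2 = +13.45 cm.
Lens 2 is diverging, so f₂ = −21.0 cm.
Lens 2: 1/d_i2 = 1/f₂ − 1/d_o2 = 1/(-21.0) − 1/(13.45) = -0.1220, so d_i2 = -8.20 cm.
The final image is virtual, 8.20 cm to the left of lens 2 (overall magnification ≈ -0.15).

8.20 cm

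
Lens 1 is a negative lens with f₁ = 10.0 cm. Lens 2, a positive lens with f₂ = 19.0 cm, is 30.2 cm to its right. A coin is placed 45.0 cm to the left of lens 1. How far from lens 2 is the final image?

Lens 1 is diverging, so f₁ = −10.0 cm.
Lens 1: 1/d_i1 = 1/f₁ − 1/d_o1 = 1/(-10.0) − 1/(45.0) = -0.1222, so d_i1 = -8.182 cm.
The intermediate image is 8.182 cm to the left of lens 1 (virtual), which is 30.2 − (-8.182) = 38.38 cm to the left of lens 2, so d_o2 = +38.38 cm.
Lens 2: 1/d_i2 = 1/f₂ − 1/d_o2 = 1/(19.0) − 1/(38.38) = 0.02658, so d_i2 = 37.6 cm.
The final image is real, 37.6 cm to the right of lens 2 (overall magnification ≈ -0.18).

37.6 cm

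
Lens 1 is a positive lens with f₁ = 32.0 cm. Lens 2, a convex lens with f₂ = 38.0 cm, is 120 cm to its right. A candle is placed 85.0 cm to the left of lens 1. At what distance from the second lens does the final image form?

85.1 cm

Lens 1: 1/d_i1 = 1/f₁ − 1/d_o1 = 1/(32.0) − 1/(85.0) = 0.01949, so d_i1 = 51.32 cm.
The intermediate image is 51.32 cm to the right of lens 1, which is 120 − (51.32) = 68.68 cm to the left of lens 2, so d_o2 = +68.68 cm.
Lens 2: 1/d_i2 = 1/f₂ − 1/d_o2 = 1/(38.0) − 1/(68.68) = 0.01176, so d_i2 = 85.1 cm.
The final image is real, 85.1 cm to the right of lens 2 (overall magnification ≈ 0.75).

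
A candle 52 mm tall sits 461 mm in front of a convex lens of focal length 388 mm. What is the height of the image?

1/d_i = 1/f − 1/d_o = 1/(388.0) − 1/(461) = 0.0004081, so d_i = 2450 mm.
m = −d_i/d_o = -5.315.
|h_i| = |m|·h_o = 5.315 × 52 = 276 mm. The image is real, inverted and enlarged, on the far side of the lens.

276 mm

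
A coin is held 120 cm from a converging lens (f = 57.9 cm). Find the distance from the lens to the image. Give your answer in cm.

112 cm

Thin-lens equation: 1/v = 1/f − 1/u = 1/(57.90) − 1/(120) = 0.01727 − 0.008333 = 0.008938, so v = 112 cm.
The image is real, inverted and reduced, on the far side of the lens.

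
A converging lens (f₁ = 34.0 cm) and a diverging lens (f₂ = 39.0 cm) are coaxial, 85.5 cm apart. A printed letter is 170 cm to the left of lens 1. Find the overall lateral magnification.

Lens 1: 1/d_i1 = 1/(34.0) − 1/(170) = 0.02353, so d_i1 = 42.50 cm; m₁ = −d_i1/d_o1 = -0.2500.
d_o2 = 85.5 − (42.50) = 43.00 cm.
f₂ = −39.0 cm (diverging).
Lens 2: 1/d_i2 = 1/(-39.0) − 1/(43.00) = -0.04890, so d_i2 = -20.45 cm; m₂ = −d_i2/d_o2 = +0.4756.
m = m₁·m₂ = (-0.2500)(+0.4756) = -0.119.

m = -0.119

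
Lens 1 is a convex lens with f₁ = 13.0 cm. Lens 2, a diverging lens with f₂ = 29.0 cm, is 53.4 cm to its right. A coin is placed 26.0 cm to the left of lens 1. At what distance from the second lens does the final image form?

Lens 1: 1/d_i1 = 1/f₁ − 1/d_o1 = 1/(13.0) − 1/(26.0) = 0.03846, so d_i1 = 26.00 cm.
The intermediate image is 26.00 cm to the right of lens 1, which is 53.4 − (26.00) = 27.40 cm to the left of lens 2, so d_o2 = +27.40 cm.
Lens 2 is diverging, so f₂ = −29.0 cm.
Lens 2: 1/d_i2 = 1/f₂ − 1/d_o2 = 1/(-29.0) − 1/(27.40) = -0.07098, so d_i2 = -14.1 cm.
The final image is virtual, 14.1 cm to the left of lens 2 (overall magnification ≈ -0.51).

14.1 cm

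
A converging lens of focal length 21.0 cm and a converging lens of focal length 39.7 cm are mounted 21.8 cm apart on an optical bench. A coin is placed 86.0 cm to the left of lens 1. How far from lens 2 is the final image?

5.20 cm

Lens 1: 1/d_i1 = 1/f₁ − 1/d_o1 = 1/(21.0) − 1/(86.0) = 0.03599, so d_i1 = 27.78 cm.
The intermediate image is 27.78 cm to the right of lens 1, which lies 5.980 cm to the right of lens 2 — a virtual object — so d_o2 = −5.980 cm.
Lens 2: 1/d_i2 = 1/f₂ − 1/d_o2 = 1/(39.7) − 1/(-5.980) = 0.1924, so d_i2 = 5.20 cm.
The final image is real, 5.20 cm to the right of lens 2 (overall magnification ≈ -0.28).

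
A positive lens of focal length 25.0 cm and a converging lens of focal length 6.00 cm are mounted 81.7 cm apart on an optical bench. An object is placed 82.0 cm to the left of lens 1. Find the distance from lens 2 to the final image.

Lens 1: 1/d_i1 = 1/f₁ − 1/d_o1 = 1/(25.0) − 1/(82.0) = 0.02780, so d_i1 = 35.96 cm.
The intermediate image is 35.96 cm to the right of lens 1, which is 81.7 − (35.96) = 45.74 cm to the left of lens 2, so d_o2 = +45.74 cm.
Lens 2: 1/d_i2 = 1/f₂ − 1/d_o2 = 1/(6.00) − 1/(45.74) = 0.1448, so d_i2 = 6.91 cm.
The final image is real, 6.91 cm to the right of lens 2 (overall magnification ≈ 0.066).

6.91 cm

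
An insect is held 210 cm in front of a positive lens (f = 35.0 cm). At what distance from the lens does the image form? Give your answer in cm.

Lens equation: 1/s_i = 1/f − 1/s_o = 1/(35.00) − 1/(210) = 0.02857 − 0.004762 = 0.02381, so s_i = 42.0 cm.
The image is real, inverted and reduced, on the far side of the lens.

42.0 cm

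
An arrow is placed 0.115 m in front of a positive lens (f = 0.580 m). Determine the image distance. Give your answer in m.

0.143 m

Thin-lens equation: 1/v = 1/f − 1/u = 1/(0.5800) − 1/(0.115) = 1.724 − 8.696 = -6.972, so v = -0.143 m.
The image is virtual, upright and enlarged, on the same side as the object.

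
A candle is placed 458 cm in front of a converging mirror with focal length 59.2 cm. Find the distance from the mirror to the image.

68.0 cm

Mirror equation: 1/q = 1/f − 1/p = 1/(59.20) − 1/(458) = 0.01689 − 0.002183 = 0.01471, so q = 68.0 cm.
The image is real, inverted and reduced, in front of the mirror.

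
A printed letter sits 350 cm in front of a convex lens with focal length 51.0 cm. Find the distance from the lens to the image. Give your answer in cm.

59.7 cm

Thin-lens equation: 1/s_i = 1/f − 1/s_o = 1/(51.00) − 1/(350) = 0.01961 − 0.002857 = 0.01675, so s_i = 59.7 cm.
The image is real, inverted and reduced, on the far side of the lens.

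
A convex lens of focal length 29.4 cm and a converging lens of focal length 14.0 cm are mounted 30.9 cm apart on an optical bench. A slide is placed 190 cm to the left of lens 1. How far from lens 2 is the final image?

Lens 1: 1/d_i1 = 1/f₁ − 1/d_o1 = 1/(29.4) − 1/(190) = 0.02875, so d_i1 = 34.78 cm.
The intermediate image is 34.78 cm to the right of lens 1, which lies 3.880 cm to the right of lens 2 — a virtual object — so d_o2 = −3.880 cm.
Lens 2: 1/d_i2 = 1/f₂ − 1/d_o2 = 1/(14.0) − 1/(-3.880) = 0.3292, so d_i2 = 3.04 cm.
The final image is real, 3.04 cm to the right of lens 2 (overall magnification ≈ -0.14).

3.04 cm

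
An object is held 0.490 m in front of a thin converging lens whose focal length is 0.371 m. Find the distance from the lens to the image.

1.53 m

Lens equation: 1/q = 1/f − 1/p = 1/(0.3710) − 1/(0.490) = 2.695 − 2.041 = 0.6546, so q = 1.53 m.
The image is real, inverted and enlarged, on the far side of the lens.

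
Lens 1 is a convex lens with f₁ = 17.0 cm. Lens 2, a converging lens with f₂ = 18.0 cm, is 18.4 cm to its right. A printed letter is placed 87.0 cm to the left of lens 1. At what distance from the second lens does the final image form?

2.37 cm

Lens 1: 1/d_i1 = 1/f₁ − 1/d_o1 = 1/(17.0) − 1/(87.0) = 0.04733, so d_i1 = 21.13 cm.
The intermediate image is 21.13 cm to the right of lens 1, which lies 2.730 cm to the right of lens 2 — a virtual object — so d_o2 = −2.730 cm.
Lens 2: 1/d_i2 = 1/f₂ − 1/d_o2 = 1/(18.0) − 1/(-2.730) = 0.4219, so d_i2 = 2.37 cm.
The final image is real, 2.37 cm to the right of lens 2 (overall magnification ≈ -0.21).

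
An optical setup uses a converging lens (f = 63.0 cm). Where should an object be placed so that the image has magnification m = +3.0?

m = −d_i/d_o ⇒ d_i = −m·d_o.
1/f = 1/d_o + 1/d_i = 1/d_o − 1/(m·d_o) = (1 − 1/m)/d_o, so d_o = f(1 − 1/m) = (63.00)(1 − 1/(+3.0)) = 42.0 cm.

42.0 cm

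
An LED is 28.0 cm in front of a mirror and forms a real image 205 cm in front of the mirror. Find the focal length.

Real image ⇒ d_i = +205 cm.
1/f = 1/d_o + 1/d_i = 1/(28.0) + 1/(205) = 0.04059, so f = 24.6 cm.
Since f is positive, the mirror is concave.

f = 24.6 cm (concave)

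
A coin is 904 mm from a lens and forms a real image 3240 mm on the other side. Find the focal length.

f = 707 mm (converging)

Real image ⇒ d_i = +3240 mm.
1/f = 1/d_o + 1/d_i = 1/(904) + 1/(3240) = 0.001415, so f = 707 mm.
Since f is positive, the lens is converging.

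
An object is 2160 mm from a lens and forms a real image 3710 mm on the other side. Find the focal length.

f = 1370 mm (converging)

Real image ⇒ d_i = +3710 mm.
1/f = 1/d_o + 1/d_i = 1/(2160) + 1/(3710) = 0.0007325, so f = 1370 mm.
Since f is positive, the lens is converging.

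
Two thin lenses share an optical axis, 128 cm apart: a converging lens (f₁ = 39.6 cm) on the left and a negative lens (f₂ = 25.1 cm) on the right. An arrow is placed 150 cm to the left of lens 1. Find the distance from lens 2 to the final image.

Lens 1: 1/d_i1 = 1/f₁ − 1/d_o1 = 1/(39.6) − 1/(150) = 0.01859, so d_i1 = 53.80 cm.
The intermediate image is 53.80 cm to the right of lens 1, which is 128 − (53.80) = 74.20 cm to the left of lens 2, so d_o2 = +74.20 cm.
Lens 2 is diverging, so f₂ = −25.1 cm.
Lens 2: 1/d_i2 = 1/f₂ − 1/d_o2 = 1/(-25.1) − 1/(74.20) = -0.05332, so d_i2 = -18.8 cm.
The final image is virtual, 18.8 cm to the left of lens 2 (overall magnification ≈ -0.091).

18.8 cm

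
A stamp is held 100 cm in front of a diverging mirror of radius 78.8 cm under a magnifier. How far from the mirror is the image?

28.3 cm

f = R/2 = 78.8/2 = 39.40 cm; for a diverging mirror, f = -39.40 cm.
Mirror equation: 1/v = 1/f − 1/u = 1/(-39.40) − 1/(100) = -0.02538 − 0.01000 = -0.03538, so v = -28.3 cm.
The image is virtual, upright and reduced, behind the mirror.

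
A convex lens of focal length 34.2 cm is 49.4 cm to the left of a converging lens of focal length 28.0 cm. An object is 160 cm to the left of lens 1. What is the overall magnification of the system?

m = -0.344

Lens 1: 1/d_i1 = 1/(34.2) − 1/(160) = 0.02299, so d_i1 = 43.50 cm; m₁ = −d_i1/d_o1 = -0.2719.
d_o2 = 49.4 − (43.50) = 5.900 cm.
Lens 2: 1/d_i2 = 1/(28.0) − 1/(5.900) = -0.1338, so d_i2 = -7.475 cm; m₂ = −d_i2/d_o2 = +1.267.
m = m₁·m₂ = (-0.2719)(+1.267) = -0.344.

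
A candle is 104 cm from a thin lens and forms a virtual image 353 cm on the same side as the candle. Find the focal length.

Virtual image ⇒ d_i = −353 cm.
1/f = 1/d_o + 1/d_i = 1/(104) + 1/(-353) = 0.006783, so f = 147 cm.
Since f is positive, the thin lens is converging.

f = 147 cm (converging)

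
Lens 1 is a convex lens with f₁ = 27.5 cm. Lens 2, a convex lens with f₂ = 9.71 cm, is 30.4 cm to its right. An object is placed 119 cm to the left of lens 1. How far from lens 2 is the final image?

Lens 1: 1/d_i1 = 1/f₁ − 1/d_o1 = 1/(27.5) − 1/(119) = 0.02796, so d_i1 = 35.77 cm.
The intermediate image is 35.77 cm to the right of lens 1, which lies 5.370 cm to the right of lens 2 — a virtual object — so d_o2 = −5.370 cm.
Lens 2: 1/d_i2 = 1/f₂ − 1/d_o2 = 1/(9.71) − 1/(-5.370) = 0.2892, so d_i2 = 3.46 cm.
The final image is real, 3.46 cm to the right of lens 2 (overall magnification ≈ -0.19).

3.46 cm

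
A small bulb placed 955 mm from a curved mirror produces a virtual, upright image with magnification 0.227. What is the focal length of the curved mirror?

f = -280 mm (convex)

m = −d_i/d_o ⇒ d_i = −m·d_o = −(+0.227)·(955) = -216.8 mm.
1/f = 1/d_o + 1/d_i = 1/(955) + 1/(-216.8) = -0.003565, so f = -280 mm.
Since f is negative, the curved mirror is convex.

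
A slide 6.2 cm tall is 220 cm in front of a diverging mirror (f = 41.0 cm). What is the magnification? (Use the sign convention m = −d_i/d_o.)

m = +0.157

For a diverging mirror, f = -41.0 cm.
1/d_i = 1/f − 1/d_o = 1/(-41.00) − 1/(220) = -0.02894, so d_i = -34.56 cm.
m = −d_i/d_o = −(-34.56)/(220) = +0.157.
The image is virtual, upright and reduced, behind the mirror.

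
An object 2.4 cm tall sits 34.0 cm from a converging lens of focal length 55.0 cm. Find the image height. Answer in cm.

6.29 cm

1/d_i = 1/f − 1/d_o = 1/(55.00) − 1/(34.0) = -0.01123, so d_i = -89.05 cm.
m = −d_i/d_o = +2.619.
|h_i| = |m|·h_o = 2.619 × 2.4 = 6.29 cm. The image is virtual, upright and enlarged, on the same side as the object.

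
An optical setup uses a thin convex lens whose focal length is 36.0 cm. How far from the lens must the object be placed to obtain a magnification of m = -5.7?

m = −d_i/d_o ⇒ d_i = −m·d_o.
1/f = 1/d_o + 1/d_i = 1/d_o − 1/(m·d_o) = (1 − 1/m)/d_o, so d_o = f(1 − 1/m) = (36.00)(1 − 1/(-5.7)) = 42.3 cm.

42.3 cm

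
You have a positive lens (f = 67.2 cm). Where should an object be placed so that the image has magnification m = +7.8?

58.6 cm

m = −d_i/d_o ⇒ d_i = −m·d_o.
1/f = 1/d_o + 1/d_i = 1/d_o − 1/(m·d_o) = (1 − 1/m)/d_o, so d_o = f(1 − 1/m) = (67.20)(1 − 1/(+7.8)) = 58.6 cm.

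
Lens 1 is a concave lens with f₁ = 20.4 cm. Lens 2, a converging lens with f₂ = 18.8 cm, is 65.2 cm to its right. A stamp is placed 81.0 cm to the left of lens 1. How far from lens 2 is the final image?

24.4 cm

Lens 1 is diverging, so f₁ = −20.4 cm.
Lens 1: 1/d_i1 = 1/f₁ − 1/d_o1 = 1/(-20.4) − 1/(81.0) = -0.06137, so d_i1 = -16.30 cm.
The intermediate image is 16.30 cm to the left of lens 1 (virtual), which is 65.2 − (-16.30) = 81.50 cm to the left of lens 2, so d_o2 = +81.50 cm.
Lens 2: 1/d_i2 = 1/f₂ − 1/d_o2 = 1/(18.8) − 1/(81.50) = 0.04092, so d_i2 = 24.4 cm.
The final image is real, 24.4 cm to the right of lens 2 (overall magnification ≈ -0.060).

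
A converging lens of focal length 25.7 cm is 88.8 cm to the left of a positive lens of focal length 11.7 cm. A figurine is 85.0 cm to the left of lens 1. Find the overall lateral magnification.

Lens 1: 1/d_i1 = 1/(25.7) − 1/(85.0) = 0.02715, so d_i1 = 36.84 cm; m₁ = −d_i1/d_o1 = -0.4334.
d_o2 = 88.8 − (36.84) = 51.96 cm.
Lens 2: 1/d_i2 = 1/(11.7) − 1/(51.96) = 0.06622, so d_i2 = 15.10 cm; m₂ = −d_i2/d_o2 = -0.2906.
m = m₁·m₂ = (-0.4334)(-0.2906) = +0.126.

m = +0.126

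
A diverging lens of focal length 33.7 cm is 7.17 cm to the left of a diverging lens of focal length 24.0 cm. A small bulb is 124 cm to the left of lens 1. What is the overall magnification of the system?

f₁ = −33.7 cm (diverging).
Lens 1: 1/d_i1 = 1/(-33.7) − 1/(124) = -0.03774, so d_i1 = -26.50 cm; m₁ = −d_i1/d_o1 = +0.2137.
d_o2 = 7.17 − (-26.50) = 33.67 cm.
f₂ = −24.0 cm (diverging).
Lens 2: 1/d_i2 = 1/(-24.0) − 1/(33.67) = -0.07137, so d_i2 = -14.01 cm; m₂ = −d_i2/d_o2 = +0.4162.
m = m₁·m₂ = (+0.2137)(+0.4162) = +0.0889.

m = +0.0889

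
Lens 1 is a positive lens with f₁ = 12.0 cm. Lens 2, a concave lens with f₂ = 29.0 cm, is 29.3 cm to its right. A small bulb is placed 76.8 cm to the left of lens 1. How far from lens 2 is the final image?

Lens 1: 1/d_i1 = 1/f₁ − 1/d_o1 = 1/(12.0) − 1/(76.8) = 0.07031, so d_i1 = 14.22 cm.
The intermediate image is 14.22 cm to the right of lens 1, which is 29.3 − (14.22) = 15.08 cm to the left of lens 2, so d_o2 = +15.08 cm.
Lens 2 is diverging, so f₂ = −29.0 cm.
Lens 2: 1/d_i2 = 1/f₂ − 1/d_o2 = 1/(-29.0) − 1/(15.08) = -0.1008, so d_i2 = -9.92 cm.
The final image is virtual, 9.92 cm to the left of lens 2 (overall magnification ≈ -0.12).

9.92 cm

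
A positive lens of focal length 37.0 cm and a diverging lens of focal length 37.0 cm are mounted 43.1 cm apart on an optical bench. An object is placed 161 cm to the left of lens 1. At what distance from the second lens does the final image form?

5.70 cm

Lens 1: 1/d_i1 = 1/f₁ − 1/d_o1 = 1/(37.0) − 1/(161) = 0.02082, so d_i1 = 48.04 cm.
The intermediate image is 48.04 cm to the right of lens 1, which lies 4.940 cm to the right of lens 2 — a virtual object — so d_o2 = −4.940 cm.
Lens 2 is diverging, so f₂ = −37.0 cm.
Lens 2: 1/d_i2 = 1/f₂ − 1/d_o2 = 1/(-37.0) − 1/(-4.940) = 0.1754, so d_i2 = 5.70 cm.
The final image is real, 5.70 cm to the right of lens 2 (overall magnification ≈ -0.34).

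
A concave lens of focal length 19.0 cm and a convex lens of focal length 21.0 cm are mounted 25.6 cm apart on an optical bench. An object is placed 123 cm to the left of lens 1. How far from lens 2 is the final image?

41.9 cm

Lens 1 is diverging, so f₁ = −19.0 cm.
Lens 1: 1/d_i1 = 1/f₁ − 1/d_o1 = 1/(-19.0) − 1/(123) = -0.06076, so d_i1 = -16.46 cm.
The intermediate image is 16.46 cm to the left of lens 1 (virtual), which is 25.6 − (-16.46) = 42.06 cm to the left of lens 2, so d_o2 = +42.06 cm.
Lens 2: 1/d_i2 = 1/f₂ − 1/d_o2 = 1/(21.0) − 1/(42.06) = 0.02384, so d_i2 = 41.9 cm.
The final image is real, 41.9 cm to the right of lens 2 (overall magnification ≈ -0.13).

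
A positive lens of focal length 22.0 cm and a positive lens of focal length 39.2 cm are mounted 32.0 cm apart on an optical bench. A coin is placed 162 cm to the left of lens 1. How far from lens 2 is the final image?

7.85 cm

Lens 1: 1/d_i1 = 1/f₁ − 1/d_o1 = 1/(22.0) − 1/(162) = 0.03928, so d_i1 = 25.46 cm.
The intermediate image is 25.46 cm to the right of lens 1, which is 32.0 − (25.46) = 6.540 cm to the left of lens 2, so d_o2 = +6.540 cm.
Lens 2: 1/d_i2 = 1/f₂ − 1/d_o2 = 1/(39.2) − 1/(6.540) = -0.1274, so d_i2 = -7.85 cm.
The final image is virtual, 7.85 cm to the left of lens 2 (overall magnification ≈ -0.19).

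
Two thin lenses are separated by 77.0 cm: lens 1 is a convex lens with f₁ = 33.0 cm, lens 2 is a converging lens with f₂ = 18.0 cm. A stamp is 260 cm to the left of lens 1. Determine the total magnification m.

Lens 1: 1/d_i1 = 1/(33.0) − 1/(260) = 0.02646, so d_i1 = 37.80 cm; m₁ = −d_i1/d_o1 = -0.1454.
d_o2 = 77.0 − (37.80) = 39.20 cm.
Lens 2: 1/d_i2 = 1/(18.0) − 1/(39.20) = 0.03005, so d_i2 = 33.28 cm; m₂ = −d_i2/d_o2 = -0.8491.
m = m₁·m₂ = (-0.1454)(-0.8491) = +0.123.

m = +0.123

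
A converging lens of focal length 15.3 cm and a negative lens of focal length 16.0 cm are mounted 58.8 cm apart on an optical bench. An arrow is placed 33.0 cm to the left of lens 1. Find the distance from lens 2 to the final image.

10.5 cm

Lens 1: 1/d_i1 = 1/f₁ − 1/d_o1 = 1/(15.3) − 1/(33.0) = 0.03506, so d_i1 = 28.53 cm.
The intermediate image is 28.53 cm to the right of lens 1, which is 58.8 − (28.53) = 30.27 cm to the left of lens 2, so d_o2 = +30.27 cm.
Lens 2 is diverging, so f₂ = −16.0 cm.
Lens 2: 1/d_i2 = 1/f₂ − 1/d_o2 = 1/(-16.0) − 1/(30.27) = -0.09554, so d_i2 = -10.5 cm.
The final image is virtual, 10.5 cm to the left of lens 2 (overall magnification ≈ -0.30).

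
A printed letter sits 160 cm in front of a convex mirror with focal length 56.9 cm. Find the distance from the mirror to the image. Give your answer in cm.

42.0 cm

For a convex mirror, f = -56.9 cm.
Mirror equation: 1/q = 1/f − 1/p = 1/(-56.90) − 1/(160) = -0.01757 − 0.006250 = -0.02382, so q = -42.0 cm.
The image is virtual, upright and reduced, behind the mirror.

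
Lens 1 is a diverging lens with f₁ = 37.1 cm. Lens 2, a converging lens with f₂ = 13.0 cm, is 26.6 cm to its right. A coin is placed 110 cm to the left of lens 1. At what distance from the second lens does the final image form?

17.1 cm

Lens 1 is diverging, so f₁ = −37.1 cm.
Lens 1: 1/d_i1 = 1/f₁ − 1/d_o1 = 1/(-37.1) − 1/(110) = -0.03605, so d_i1 = -27.74 cm.
The intermediate image is 27.74 cm to the left of lens 1 (virtual), which is 26.6 − (-27.74) = 54.34 cm to the left of lens 2, so d_o2 = +54.34 cm.
Lens 2: 1/d_i2 = 1/f₂ − 1/d_o2 = 1/(13.0) − 1/(54.34) = 0.05852, so d_i2 = 17.1 cm.
The final image is real, 17.1 cm to the right of lens 2 (overall magnification ≈ -0.079).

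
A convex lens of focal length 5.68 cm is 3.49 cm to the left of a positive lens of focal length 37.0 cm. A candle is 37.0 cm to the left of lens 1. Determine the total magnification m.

m = -0.167

Lens 1: 1/d_i1 = 1/(5.68) − 1/(37.0) = 0.1490, so d_i1 = 6.710 cm; m₁ = −d_i1/d_o1 = -0.1814.
d_o2 = 3.49 − (6.710) = -3.220 cm (virtual object).
Lens 2: 1/d_i2 = 1/(37.0) − 1/(-3.220) = 0.3376, so d_i2 = 2.962 cm; m₂ = −d_i2/d_o2 = +0.9199.
m = m₁·m₂ = (-0.1814)(+0.9199) = -0.167.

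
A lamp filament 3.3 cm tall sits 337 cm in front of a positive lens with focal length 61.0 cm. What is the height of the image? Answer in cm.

1/d_i = 1/f − 1/d_o = 1/(61.00) − 1/(337) = 0.01343, so d_i = 74.48 cm.
m = −d_i/d_o = -0.2210.
|h_i| = |m|·h_o = 0.2210 × 3.3 = 0.729 cm. The image is real, inverted and reduced, on the far side of the lens.

0.729 cm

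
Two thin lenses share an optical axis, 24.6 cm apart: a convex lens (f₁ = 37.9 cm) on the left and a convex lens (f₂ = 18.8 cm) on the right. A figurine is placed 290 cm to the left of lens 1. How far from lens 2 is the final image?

Lens 1: 1/d_i1 = 1/f₁ − 1/d_o1 = 1/(37.9) − 1/(290) = 0.02294, so d_i1 = 43.60 cm.
The intermediate image is 43.60 cm to the right of lens 1, which lies 19.00 cm to the right of lens 2 — a virtual object — so d_o2 = −19.00 cm.
Lens 2: 1/d_i2 = 1/f₂ − 1/d_o2 = 1/(18.8) − 1/(-19.00) = 0.1058, so d_i2 = 9.45 cm.
The final image is real, 9.45 cm to the right of lens 2 (overall magnification ≈ -0.075).

9.45 cm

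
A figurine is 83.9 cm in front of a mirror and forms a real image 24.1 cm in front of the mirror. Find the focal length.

Real image ⇒ d_i = +24.1 cm.
1/f = 1/d_o + 1/d_i = 1/(83.9) + 1/(24.1) = 0.05341, so f = 18.7 cm.
Since f is positive, the mirror is concave.

f = 18.7 cm (concave)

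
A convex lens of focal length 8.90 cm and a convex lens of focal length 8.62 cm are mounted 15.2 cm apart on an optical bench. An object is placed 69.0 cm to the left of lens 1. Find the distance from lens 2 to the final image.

Lens 1: 1/d_i1 = 1/f₁ − 1/d_o1 = 1/(8.90) − 1/(69.0) = 0.09787, so d_i1 = 10.22 cm.
The intermediate image is 10.22 cm to the right of lens 1, which is 15.2 − (10.22) = 4.980 cm to the left of lens 2, so d_o2 = +4.980 cm.
Lens 2: 1/d_i2 = 1/f₂ − 1/d_o2 = 1/(8.62) − 1/(4.980) = -0.08479, so d_i2 = -11.8 cm.
The final image is virtual, 11.8 cm to the left of lens 2 (overall magnification ≈ -0.35).

11.8 cm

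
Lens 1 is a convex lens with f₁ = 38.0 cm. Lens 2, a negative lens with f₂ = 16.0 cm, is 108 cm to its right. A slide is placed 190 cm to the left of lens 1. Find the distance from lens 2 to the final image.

12.7 cm

Lens 1: 1/d_i1 = 1/f₁ − 1/d_o1 = 1/(38.0) − 1/(190) = 0.02105, so d_i1 = 47.50 cm.
The intermediate image is 47.50 cm to the right of lens 1, which is 108 − (47.50) = 60.50 cm to the left of lens 2, so d_o2 = +60.50 cm.
Lens 2 is diverging, so f₂ = −16.0 cm.
Lens 2: 1/d_i2 = 1/f₂ − 1/d_o2 = 1/(-16.0) − 1/(60.50) = -0.07903, so d_i2 = -12.7 cm.
The final image is virtual, 12.7 cm to the left of lens 2 (overall magnification ≈ -0.052).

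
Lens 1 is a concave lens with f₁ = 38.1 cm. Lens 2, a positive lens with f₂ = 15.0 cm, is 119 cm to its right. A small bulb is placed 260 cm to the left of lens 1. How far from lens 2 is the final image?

Lens 1 is diverging, so f₁ = −38.1 cm.
Lens 1: 1/d_i1 = 1/f₁ − 1/d_o1 = 1/(-38.1) − 1/(260) = -0.03009, so d_i1 = -33.23 cm.
The intermediate image is 33.23 cm to the left of lens 1 (virtual), which is 119 − (-33.23) = 152.2 cm to the left of lens 2, so d_o2 = +152.2 cm.
Lens 2: 1/d_i2 = 1/f₂ − 1/d_o2 = 1/(15.0) − 1/(152.2) = 0.06010, so d_i2 = 16.6 cm.
The final image is real, 16.6 cm to the right of lens 2 (overall magnification ≈ -0.014).

16.6 cm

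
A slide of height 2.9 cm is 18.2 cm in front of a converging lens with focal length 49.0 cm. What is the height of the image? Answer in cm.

4.61 cm

1/d_i = 1/f − 1/d_o = 1/(49.00) − 1/(18.2) = -0.03454, so d_i = -28.95 cm.
m = −d_i/d_o = +1.591.
|h_i| = |m|·h_o = 1.591 × 2.9 = 4.61 cm. The image is virtual, upright and enlarged, on the same side as the object.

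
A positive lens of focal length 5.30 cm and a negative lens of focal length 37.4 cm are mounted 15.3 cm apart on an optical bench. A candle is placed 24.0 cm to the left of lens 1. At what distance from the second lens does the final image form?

Lens 1: 1/d_i1 = 1/f₁ − 1/d_o1 = 1/(5.30) − 1/(24.0) = 0.1470, so d_i1 = 6.802 cm.
The intermediate image is 6.802 cm to the right of lens 1, which is 15.3 − (6.802) = 8.498 cm to the left of lens 2, so d_o2 = +8.498 cm.
Lens 2 is diverging, so f₂ = −37.4 cm.
Lens 2: 1/d_i2 = 1/f₂ − 1/d_o2 = 1/(-37.4) − 1/(8.498) = -0.1444, so d_i2 = -6.92 cm.
The final image is virtual, 6.92 cm to the left of lens 2 (overall magnification ≈ -0.23).

6.92 cm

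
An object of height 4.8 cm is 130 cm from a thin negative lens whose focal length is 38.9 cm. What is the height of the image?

For a negative lens, f = -38.9 cm.
1/d_i = 1/f − 1/d_o = 1/(-38.90) − 1/(130) = -0.03340, so d_i = -29.94 cm.
m = −d_i/d_o = +0.2303.
|h_i| = |m|·h_o = 0.2303 × 4.8 = 1.11 cm. The image is virtual, upright and reduced, on the same side as the object.

1.11 cm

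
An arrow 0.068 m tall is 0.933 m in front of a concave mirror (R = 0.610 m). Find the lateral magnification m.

m = -0.486

f = R/2 = 0.610/2 = 0.3050 m.
1/d_i = 1/f − 1/d_o = 1/(0.3050) − 1/(0.933) = 2.207, so d_i = 0.4531 m.
m = −d_i/d_o = −(0.4531)/(0.933) = -0.486.
The image is real, inverted and reduced, in front of the mirror.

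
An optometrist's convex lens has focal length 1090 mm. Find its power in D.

P = +0.917 D

f = 109 cm = 1.09 m.
P = 1/f = 1/(1.09 m) = +0.917 D.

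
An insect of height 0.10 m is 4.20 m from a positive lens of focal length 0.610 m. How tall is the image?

1/d_i = 1/f − 1/d_o = 1/(0.6100) − 1/(4.20) = 1.401, so d_i = 0.7136 m.
m = −d_i/d_o = -0.1699.
|h_i| = |m|·h_o = 0.1699 × 0.10 = 0.0170 m. The image is real, inverted and reduced, on the far side of the lens.

0.0170 m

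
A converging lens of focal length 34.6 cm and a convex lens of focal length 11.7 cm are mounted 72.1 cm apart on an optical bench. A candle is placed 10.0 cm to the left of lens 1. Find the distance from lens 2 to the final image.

13.5 cm

Lens 1: 1/d_i1 = 1/f₁ − 1/d_o1 = 1/(34.6) − 1/(10.0) = -0.07110, so d_i1 = -14.07 cm.
The intermediate image is 14.07 cm to the left of lens 1 (virtual), which is 72.1 − (-14.07) = 86.17 cm to the left of lens 2, so d_o2 = +86.17 cm.
Lens 2: 1/d_i2 = 1/f₂ − 1/d_o2 = 1/(11.7) − 1/(86.17) = 0.07387, so d_i2 = 13.5 cm.
The final image is real, 13.5 cm to the right of lens 2 (overall magnification ≈ -0.22).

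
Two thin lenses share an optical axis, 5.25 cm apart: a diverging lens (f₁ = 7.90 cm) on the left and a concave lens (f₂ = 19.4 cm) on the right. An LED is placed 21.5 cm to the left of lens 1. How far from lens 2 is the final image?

7.03 cm

Lens 1 is diverging, so f₁ = −7.90 cm.
Lens 1: 1/d_i1 = 1/f₁ − 1/d_o1 = 1/(-7.90) − 1/(21.5) = -0.1731, so d_i1 = -5.777 cm.
The intermediate image is 5.777 cm to the left of lens 1 (virtual), which is 5.25 − (-5.777) = 11.03 cm to the left of lens 2, so d_o2 = +11.03 cm.
Lens 2 is diverging, so f₂ = −19.4 cm.
Lens 2: 1/d_i2 = 1/f₂ − 1/d_o2 = 1/(-19.4) − 1/(11.03) = -0.1422, so d_i2 = -7.03 cm.
The final image is virtual, 7.03 cm to the left of lens 2 (overall magnification ≈ 0.17).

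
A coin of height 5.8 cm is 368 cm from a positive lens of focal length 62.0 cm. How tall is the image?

1/d_i = 1/f − 1/d_o = 1/(62.00) − 1/(368) = 0.01341, so d_i = 74.56 cm.
m = −d_i/d_o = -0.2026.
|h_i| = |m|·h_o = 0.2026 × 5.8 = 1.18 cm. The image is real, inverted and reduced, on the far side of the lens.

1.18 cm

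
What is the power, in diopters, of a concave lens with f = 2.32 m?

For a concave lens, f = −2.32 m.
P = 1/f = 1/(-2.32 m) = -0.431 D.

P = -0.431 D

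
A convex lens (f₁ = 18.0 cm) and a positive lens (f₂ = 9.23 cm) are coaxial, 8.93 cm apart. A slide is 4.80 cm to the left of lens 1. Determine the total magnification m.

Lens 1: 1/d_i1 = 1/(18.0) − 1/(4.80) = -0.1528, so d_i1 = -6.545 cm; m₁ = −d_i1/d_o1 = +1.364.
d_o2 = 8.93 − (-6.545) = 15.47 cm.
Lens 2: 1/d_i2 = 1/(9.23) − 1/(15.47) = 0.04370, so d_i2 = 22.88 cm; m₂ = −d_i2/d_o2 = -1.479.
m = m₁·m₂ = (+1.364)(-1.479) = -2.02.

m = -2.02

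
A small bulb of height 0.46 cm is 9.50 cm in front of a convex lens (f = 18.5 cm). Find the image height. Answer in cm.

1/d_i = 1/f − 1/d_o = 1/(18.50) − 1/(9.50) = -0.05121, so d_i = -19.53 cm.
m = −d_i/d_o = +2.056.
|h_i| = |m|·h_o = 2.056 × 0.46 = 0.946 cm. The image is virtual, upright and enlarged, on the same side as the object.

0.946 cm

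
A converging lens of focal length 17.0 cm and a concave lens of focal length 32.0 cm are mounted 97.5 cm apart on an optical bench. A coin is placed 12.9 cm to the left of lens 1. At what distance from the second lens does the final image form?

26.4 cm

Lens 1: 1/d_i1 = 1/f₁ − 1/d_o1 = 1/(17.0) − 1/(12.9) = -0.01870, so d_i1 = -53.49 cm.
The intermediate image is 53.49 cm to the left of lens 1 (virtual), which is 97.5 − (-53.49) = 151.0 cm to the left of lens 2, so d_o2 = +151.0 cm.
Lens 2 is diverging, so f₂ = −32.0 cm.
Lens 2: 1/d_i2 = 1/f₂ − 1/d_o2 = 1/(-32.0) − 1/(151.0) = -0.03787, so d_i2 = -26.4 cm.
The final image is virtual, 26.4 cm to the left of lens 2 (overall magnification ≈ 0.73).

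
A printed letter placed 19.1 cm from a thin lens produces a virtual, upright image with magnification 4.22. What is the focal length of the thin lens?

f = 25.0 cm (converging)

m = −d_i/d_o ⇒ d_i = −m·d_o = −(+4.22)·(19.1) = -80.60 cm.
1/f = 1/d_o + 1/d_i = 1/(19.1) + 1/(-80.60) = 0.03995, so f = 25.0 cm.
Since f is positive, the thin lens is converging.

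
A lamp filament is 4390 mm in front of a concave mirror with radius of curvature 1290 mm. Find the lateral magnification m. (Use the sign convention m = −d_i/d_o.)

m = -0.172

f = R/2 = 1290/2 = 645.0 mm.
1/d_i = 1/f − 1/d_o = 1/(645.0) − 1/(4390) = 0.001323, so d_i = 756.1 mm.
m = −d_i/d_o = −(756.1)/(4390) = -0.172.
The image is real, inverted and reduced, in front of the mirror.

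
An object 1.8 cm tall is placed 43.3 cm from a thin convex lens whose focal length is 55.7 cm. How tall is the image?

1/d_i = 1/f − 1/d_o = 1/(55.70) − 1/(43.3) = -0.005141, so d_i = -194.5 cm.
m = −d_i/d_o = +4.492.
|h_i| = |m|·h_o = 4.492 × 1.8 = 8.09 cm. The image is virtual, upright and enlarged, on the same side as the object.

8.09 cm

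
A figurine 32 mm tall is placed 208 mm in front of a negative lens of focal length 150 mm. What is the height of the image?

For a negative lens, f = -150 mm.
1/d_i = 1/f − 1/d_o = 1/(-150.0) − 1/(208) = -0.01147, so d_i = -87.15 mm.
m = −d_i/d_o = +0.4190.
|h_i| = |m|·h_o = 0.4190 × 32 = 13.4 mm. The image is virtual, upright and reduced, on the same side as the object.

13.4 mm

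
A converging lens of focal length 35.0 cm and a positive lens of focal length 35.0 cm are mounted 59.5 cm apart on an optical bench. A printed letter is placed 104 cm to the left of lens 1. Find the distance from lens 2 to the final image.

8.36 cm

Lens 1: 1/d_i1 = 1/f₁ − 1/d_o1 = 1/(35.0) − 1/(104) = 0.01896, so d_i1 = 52.75 cm.
The intermediate image is 52.75 cm to the right of lens 1, which is 59.5 − (52.75) = 6.750 cm to the left of lens 2, so d_o2 = +6.750 cm.
Lens 2: 1/d_i2 = 1/f₂ − 1/d_o2 = 1/(35.0) − 1/(6.750) = -0.1196, so d_i2 = -8.36 cm.
The final image is virtual, 8.36 cm to the left of lens 2 (overall magnification ≈ -0.63).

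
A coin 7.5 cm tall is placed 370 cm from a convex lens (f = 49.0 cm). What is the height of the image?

1/d_i = 1/f − 1/d_o = 1/(49.00) − 1/(370) = 0.01771, so d_i = 56.48 cm.
m = −d_i/d_o = -0.1526.
|h_i| = |m|·h_o = 0.1526 × 7.5 = 1.14 cm. The image is real, inverted and reduced, on the far side of the lens.

1.14 cm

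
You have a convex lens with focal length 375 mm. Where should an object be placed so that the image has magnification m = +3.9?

m = −d_i/d_o ⇒ d_i = −m·d_o.
1/f = 1/d_o + 1/d_i = 1/d_o − 1/(m·d_o) = (1 − 1/m)/d_o, so d_o = f(1 − 1/m) = (375.0)(1 − 1/(+3.9)) = 279 mm.

279 mm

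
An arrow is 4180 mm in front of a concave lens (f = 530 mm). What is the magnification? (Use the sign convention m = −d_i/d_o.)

For a concave lens, f = -530 mm.
1/d_i = 1/f − 1/d_o = 1/(-530.0) − 1/(4180) = -0.002126, so d_i = -470.4 mm.
m = −d_i/d_o = −(-470.4)/(4180) = +0.113.
The image is virtual, upright and reduced, on the same side as the object.

m = +0.113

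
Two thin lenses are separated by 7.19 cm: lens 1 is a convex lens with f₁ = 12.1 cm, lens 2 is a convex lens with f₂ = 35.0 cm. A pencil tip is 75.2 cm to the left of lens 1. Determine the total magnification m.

Lens 1: 1/d_i1 = 1/(12.1) − 1/(75.2) = 0.06935, so d_i1 = 14.42 cm; m₁ = −d_i1/d_o1 = -0.1918.
d_o2 = 7.19 − (14.42) = -7.230 cm (virtual object).
Lens 2: 1/d_i2 = 1/(35.0) − 1/(-7.230) = 0.1669, so d_i2 = 5.992 cm; m₂ = −d_i2/d_o2 = +0.8288.
m = m₁·m₂ = (-0.1918)(+0.8288) = -0.159.

m = -0.159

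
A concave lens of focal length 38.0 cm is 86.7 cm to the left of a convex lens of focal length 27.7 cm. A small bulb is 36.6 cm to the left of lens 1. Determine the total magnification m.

f₁ = −38.0 cm (diverging).
Lens 1: 1/d_i1 = 1/(-38.0) − 1/(36.6) = -0.05364, so d_i1 = -18.64 cm; m₁ = −d_i1/d_o1 = +0.5093.
d_o2 = 86.7 − (-18.64) = 105.3 cm.
Lens 2: 1/d_i2 = 1/(27.7) − 1/(105.3) = 0.02660, so d_i2 = 37.59 cm; m₂ = −d_i2/d_o2 = -0.3570.
m = m₁·m₂ = (+0.5093)(-0.3570) = -0.182.

m = -0.182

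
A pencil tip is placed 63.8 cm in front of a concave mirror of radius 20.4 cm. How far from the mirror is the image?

f = R/2 = 20.4/2 = 10.20 cm.
Mirror equation: 1/v = 1/f − 1/u = 1/(10.20) − 1/(63.8) = 0.09804 − 0.01567 = 0.08237, so v = 12.1 cm.
The image is real, inverted and reduced, in front of the mirror.

12.1 cm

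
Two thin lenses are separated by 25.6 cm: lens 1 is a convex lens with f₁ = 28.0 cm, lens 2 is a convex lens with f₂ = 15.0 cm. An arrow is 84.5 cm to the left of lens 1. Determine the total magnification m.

m = -0.238

Lens 1: 1/d_i1 = 1/(28.0) − 1/(84.5) = 0.02388, so d_i1 = 41.88 cm; m₁ = −d_i1/d_o1 = -0.4956.
d_o2 = 25.6 − (41.88) = -16.28 cm (virtual object).
Lens 2: 1/d_i2 = 1/(15.0) − 1/(-16.28) = 0.1281, so d_i2 = 7.807 cm; m₂ = −d_i2/d_o2 = +0.4795.
m = m₁·m₂ = (-0.4956)(+0.4795) = -0.238.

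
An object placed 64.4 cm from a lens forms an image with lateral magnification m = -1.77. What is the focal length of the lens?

f = 41.2 cm (converging)

m = −d_i/d_o ⇒ d_i = −m·d_o = −(-1.77)·(64.4) = 114.0 cm.
1/f = 1/d_o + 1/d_i = 1/(64.4) + 1/(114.0) = 0.02430, so f = 41.2 cm.
Since f is positive, the lens is converging.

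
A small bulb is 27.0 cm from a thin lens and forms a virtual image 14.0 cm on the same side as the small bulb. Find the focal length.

f = -29.1 cm (diverging)

Virtual image ⇒ d_i = −14.0 cm.
1/f = 1/d_o + 1/d_i = 1/(27.0) + 1/(-14.0) = -0.03439, so f = -29.1 cm.
Since f is negative, the thin lens is diverging.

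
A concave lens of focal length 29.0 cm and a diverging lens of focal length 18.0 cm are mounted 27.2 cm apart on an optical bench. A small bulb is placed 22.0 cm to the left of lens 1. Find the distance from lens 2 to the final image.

Lens 1 is diverging, so f₁ = −29.0 cm.
Lens 1: 1/d_i1 = 1/f₁ − 1/d_o1 = 1/(-29.0) − 1/(22.0) = -0.07994, so d_i1 = -12.51 cm.
The intermediate image is 12.51 cm to the left of lens 1 (virtual), which is 27.2 − (-12.51) = 39.71 cm to the left of lens 2, so d_o2 = +39.71 cm.
Lens 2 is diverging, so f₂ = −18.0 cm.
Lens 2: 1/d_i2 = 1/f₂ − 1/d_o2 = 1/(-18.0) − 1/(39.71) = -0.08074, so d_i2 = -12.4 cm.
The final image is virtual, 12.4 cm to the left of lens 2 (overall magnification ≈ 0.18).

12.4 cm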